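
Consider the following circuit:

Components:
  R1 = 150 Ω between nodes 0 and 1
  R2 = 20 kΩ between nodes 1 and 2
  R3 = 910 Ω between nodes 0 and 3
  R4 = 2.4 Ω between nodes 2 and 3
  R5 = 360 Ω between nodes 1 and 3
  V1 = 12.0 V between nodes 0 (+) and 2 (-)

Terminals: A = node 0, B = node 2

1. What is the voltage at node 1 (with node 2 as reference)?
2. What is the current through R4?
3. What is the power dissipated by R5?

Nodal analysis, taking node 2 as the 0 V reference.
Source V1 fixes V_0 = 12 V.
KCL at each unknown node (sum of currents leaving = 0; resistances in Ω):
  Node 1: (V_1 - 12)/150 + (V_1 - 0)/20000 + (V_1 - V_3)/360 = 0
  Node 3: (V_3 - 12)/910 + (V_3 - 0)/2.4 + (V_3 - V_1)/360 = 0
Collecting terms (coefficients in siemens):
  0.009494·V_1 - 0.002778·V_3 = 0.08
  0.4205·V_3 - 0.002778·V_1 = 0.01319
Determinant D = (0.009494)(0.4205) - (-0.002778)(-0.002778) = 0.003985
V_1 = [(0.08)(0.4205) - (-0.002778)(0.01319)]/D = 8.451 V
V_3 = [(0.009494)(0.01319) - (0.08)(-0.002778)]/D = 0.08718 V
Part 1:
  Read off the nodal solution: V_1 = 8.451 V
Part 2:
  I_R4 = (V_2 - V_3)/R4 = (0 - 0.08718)/2.4 = -0.03633 A
  Magnitude: I_R4 = 0.03633 A
Part 3:
  I_R5 = (V_1 - V_3)/R5 = (8.451 - 0.08718)/360 = 0.02323 A
  P_R5 = I_R5² × R5 = (0.02323)² × 360 = 0.1943 W

Final answers:
1. V_1 = 8.451 V
2. I_R4 = 0.03633 A
3. P_R5 = 0.1943 W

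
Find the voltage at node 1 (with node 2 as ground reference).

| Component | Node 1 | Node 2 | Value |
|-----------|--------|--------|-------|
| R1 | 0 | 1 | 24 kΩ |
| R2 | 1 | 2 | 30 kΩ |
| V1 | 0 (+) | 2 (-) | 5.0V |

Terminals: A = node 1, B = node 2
Nodal analysis, taking node 2 as the 0 V reference.
Source V1 fixes V_0 = 5 V.
KCL at each unknown node (sum of currents leaving = 0; resistances in Ω):
  Node 1: (V_1 - 5)/24000 + (V_1 - 0)/30000 = 0
Collecting terms: 0.000075 × V_1 = 0.0002083  =>  V_1 = 2.778 V
The requested potential is V_1 = 2.778 V.

Final answer: V_1 = 2.778 V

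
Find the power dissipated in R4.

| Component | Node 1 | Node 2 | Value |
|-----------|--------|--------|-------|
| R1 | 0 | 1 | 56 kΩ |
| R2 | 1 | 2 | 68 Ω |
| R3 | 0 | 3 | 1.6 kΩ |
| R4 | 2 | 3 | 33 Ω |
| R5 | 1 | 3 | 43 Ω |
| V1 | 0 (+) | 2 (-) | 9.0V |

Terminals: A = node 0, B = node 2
Nodal analysis, taking node 2 as the 0 V reference.
Source V1 fixes V_0 = 9 V.
KCL at each unknown node (sum of currents leaving = 0; resistances in Ω):
  Node 1: (V_1 - 9)/56000 + (V_1 - 0)/68 + (V_1 - V_3)/43 = 0
  Node 3: (V_3 - 9)/1600 + (V_3 - 0)/33 + (V_3 - V_1)/43 = 0
Collecting terms (coefficients in siemens):
  0.03798·V_1 - 0.02326·V_3 = 0.0001607
  0.05418·V_3 - 0.02326·V_1 = 0.005625
Determinant D = (0.03798)(0.05418) - (-0.02326)(-0.02326) = 0.001517
V_1 = [(0.0001607)(0.05418) - (-0.02326)(0.005625)]/D = 0.09197 V
V_3 = [(0.03798)(0.005625) - (0.0001607)(-0.02326)]/D = 0.1433 V
I_R4 = (V_2 - V_3)/R4 = (0 - 0.1433)/33 = -0.004342 A
P_R4 = I_R4² × R4 = (-0.004342)² × 33 = 0.0006222 W

Final answer: 0.0006222 W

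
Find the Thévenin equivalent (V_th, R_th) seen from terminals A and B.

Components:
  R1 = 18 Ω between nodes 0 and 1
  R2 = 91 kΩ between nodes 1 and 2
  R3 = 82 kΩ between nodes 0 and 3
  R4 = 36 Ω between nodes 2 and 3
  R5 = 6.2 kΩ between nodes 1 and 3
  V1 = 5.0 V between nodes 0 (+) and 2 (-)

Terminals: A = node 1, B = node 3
Step 1 — V_th is the open-circuit voltage V_A - V_B (nothing connected across the terminals).
Nodal analysis, taking node 2 as the 0 V reference.
Source V1 fixes V_0 = 5 V.
KCL at each unknown node (sum of currents leaving = 0; resistances in Ω):
  Node 1: (V_1 - 5)/18 + (V_1 - 0)/91000 + (V_1 - V_3)/6200 = 0
  Node 3: (V_3 - 5)/82000 + (V_3 - 0)/36 + (V_3 - V_1)/6200 = 0
Collecting terms (coefficients in siemens):
  0.05573·V_1 - 0.0001613·V_3 = 0.2778
  0.02795·V_3 - 0.0001613·V_1 = 0.00006098
Determinant D = (0.05573)(0.02795) - (-0.0001613)(-0.0001613) = 0.001558
V_1 = [(0.2778)(0.02795) - (-0.0001613)(0.00006098)]/D = 4.985 V
V_3 = [(0.05573)(0.00006098) - (0.2778)(-0.0001613)]/D = 0.03094 V
V_th = V_1 - V_3 = 4.985 - 0.03094 = 4.954 V
Step 2 — R_th: zero the source — replace V1 by a short circuit (node 2 merges into node 0) — and find the resistance seen between A (node 1) and B (node 3).
Reduce the network between node 1 (A) and node 3 (B) by series/parallel combination:
  Rp1 = R1 ‖ R2 (parallel, both between nodes 0 and 1) = 1/(1/18 + 1/91000) = 18 Ω
  Rp2 = R3 ‖ R4 (parallel, both between nodes 0 and 3) = 1/(1/82000 + 1/36) = 35.98 Ω
  Rs1 = Rp1 + Rp2 (series, joined only at node 0) = 18 + 35.98 = 53.98 Ω
  Rp3 = R5 ‖ Rs1 (parallel, both between nodes 1 and 3) = 1/(1/6200 + 1/53.98) = 53.51 Ω
R_th = 53.51 Ω

Final answer: V_th = 4.954 V, R_th = 53.51 Ω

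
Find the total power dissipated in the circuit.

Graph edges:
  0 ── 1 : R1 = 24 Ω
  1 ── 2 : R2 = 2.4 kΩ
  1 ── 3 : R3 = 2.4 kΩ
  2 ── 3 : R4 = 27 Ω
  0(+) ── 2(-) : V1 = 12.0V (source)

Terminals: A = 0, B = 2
Nodal analysis, taking node 2 as the 0 V reference.
Source V1 fixes V_0 = 12 V.
KCL at each unknown node (sum of currents leaving = 0; resistances in Ω):
  Node 1: (V_1 - 12)/24 + (V_1 - 0)/2400 + (V_1 - V_3)/2400 = 0
  Node 3: (V_3 - V_1)/2400 + (V_3 - 0)/27 = 0
Collecting terms (coefficients in siemens):
  0.0425·V_1 - 0.0004167·V_3 = 0.5
  0.03745·V_3 - 0.0004167·V_1 = 0
Determinant D = (0.0425)(0.03745) - (-0.0004167)(-0.0004167) = 0.001592
V_1 = [(0.5)(0.03745) - (-0.0004167)(0)]/D = 11.77 V
V_3 = [(0.0425)(0) - (0.5)(-0.0004167)]/D = 0.1309 V
Power in each resistor, P = (ΔV)²/R:
  P_R1 = (12 - 11.77)²/24 = 0.002282 W
  P_R2 = (11.77 - 0)²/2400 = 0.05768 W
  P_R3 = (11.77 - 0.1309)²/2400 = 0.05641 W
  P_R4 = (0 - 0.1309)²/27 = 0.0006346 W
P_total = P_R1 + P_R2 + P_R3 + P_R4 = 0.117 W

Final answer: 0.117 W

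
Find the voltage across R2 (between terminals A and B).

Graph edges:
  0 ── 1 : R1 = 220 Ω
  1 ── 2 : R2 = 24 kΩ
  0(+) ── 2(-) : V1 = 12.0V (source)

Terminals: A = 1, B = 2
R1 and R2 are in series across V1 (node 0 → node 1 → node 2), and the output A–B is taken across R2, so this is a voltage divider.
Series current: I = V1/(R1 + R2) = 12/(220 + 24000) = 12/24220 = 0.0004955 A
V_R2 = I × R2 = V1 × R2/(R1 + R2) = 12 × 24000/24220 = 11.89 V

Final answer: 11.89 V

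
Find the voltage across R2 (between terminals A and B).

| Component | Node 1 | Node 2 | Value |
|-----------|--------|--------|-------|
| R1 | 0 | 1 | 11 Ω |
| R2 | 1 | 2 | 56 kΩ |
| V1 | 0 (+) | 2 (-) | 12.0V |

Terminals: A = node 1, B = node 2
R1 and R2 are in series across V1 (node 0 → node 1 → node 2), and the output A–B is taken across R2, so this is a voltage divider.
Series current: I = V1/(R1 + R2) = 12/(11 + 56000) = 12/56010 = 0.0002142 A
V_R2 = I × R2 = V1 × R2/(R1 + R2) = 12 × 56000/56010 = 12 V

Final answer: 12 V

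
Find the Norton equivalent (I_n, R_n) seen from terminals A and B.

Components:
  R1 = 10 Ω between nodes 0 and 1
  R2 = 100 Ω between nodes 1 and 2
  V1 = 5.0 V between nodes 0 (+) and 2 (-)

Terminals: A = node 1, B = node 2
Find the Thévenin equivalent first; then I_n = V_th/R_th and R_n = R_th.
Step 1 — V_th is the open-circuit voltage V_A - V_B (nothing connected across the terminals).
Nodal analysis, taking node 2 as the 0 V reference.
Source V1 fixes V_0 = 5 V.
KCL at each unknown node (sum of currents leaving = 0; resistances in Ω):
  Node 1: (V_1 - 5)/10 + (V_1 - 0)/100 = 0
Collecting terms: 0.11 × V_1 = 0.5  =>  V_1 = 4.545 V
V_th = V_1 - V_2 = 4.545 - 0 = 4.545 V
Step 2 — R_th: zero the source — replace V1 by a short circuit (node 2 merges into node 0) — and find the resistance seen between A (node 1) and B (node 0).
Reduce the network between node 1 (A) and node 0 (B) by series/parallel combination:
  Rp1 = R1 ‖ R2 (parallel, both between nodes 0 and 1) = 1/(1/10 + 1/100) = 9.091 Ω
R_th = 9.091 Ω
I_n = V_th/R_th = 4.545/9.091 = 0.5 A, and R_n = R_th = 9.091 Ω

Final answer: I_n = 0.5 A, R_n = 9.091 Ω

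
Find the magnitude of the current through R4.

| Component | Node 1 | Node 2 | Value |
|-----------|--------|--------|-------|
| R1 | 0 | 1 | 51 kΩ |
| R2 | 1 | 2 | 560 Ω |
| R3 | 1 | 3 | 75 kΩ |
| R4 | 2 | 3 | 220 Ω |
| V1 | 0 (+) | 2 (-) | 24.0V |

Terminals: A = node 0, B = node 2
Nodal analysis, taking node 2 as the 0 V reference.
Source V1 fixes V_0 = 24 V.
KCL at each unknown node (sum of currents leaving = 0; resistances in Ω):
  Node 1: (V_1 - 24)/51000 + (V_1 - 0)/560 + (V_1 - V_3)/75000 = 0
  Node 3: (V_3 - V_1)/75000 + (V_3 - 0)/220 = 0
Collecting terms (coefficients in siemens):
  0.001819·V_1 - 0.00001333·V_3 = 0.0004706
  0.004559·V_3 - 0.00001333·V_1 = 0
Determinant D = (0.001819)(0.004559) - (-0.00001333)(-0.00001333) = 0.000008291
V_1 = [(0.0004706)(0.004559) - (-0.00001333)(0)]/D = 0.2588 V
V_3 = [(0.001819)(0) - (0.0004706)(-0.00001333)]/D = 0.0007568 V
I_R4 = (V_2 - V_3)/R4 = (0 - 0.0007568)/220 = -0.00000344 A
|I_R4| = 0.00000344 A

Final answer: |I_R4| = 3.44e-06 A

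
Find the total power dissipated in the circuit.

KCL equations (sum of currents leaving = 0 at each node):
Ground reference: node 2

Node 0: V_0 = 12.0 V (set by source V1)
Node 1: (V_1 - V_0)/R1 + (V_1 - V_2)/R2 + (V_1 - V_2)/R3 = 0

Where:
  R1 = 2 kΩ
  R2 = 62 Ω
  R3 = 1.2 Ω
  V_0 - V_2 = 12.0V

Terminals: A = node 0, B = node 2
Nodal analysis, taking node 2 as the 0 V reference.
Source V1 fixes V_0 = 12 V.
KCL at each unknown node (sum of currents leaving = 0; resistances in Ω):
  Node 1: (V_1 - 12)/2000 + (V_1 - 0)/62 + (V_1 - 0)/1.2 = 0
Collecting terms: 0.85 × V_1 = 0.006  =>  V_1 = 0.007059 V
Power in each resistor, P = (ΔV)²/R:
  P_R1 = (12 - 0.007059)²/2000 = 0.07192 W
  P_R2 = (0.007059 - 0)²/62 = 0.0000008037 W
  P_R3 = (0.007059 - 0)²/1.2 = 0.00004153 W
P_total = P_R1 + P_R2 + P_R3 = 0.07196 W

Final answer: 0.07196 W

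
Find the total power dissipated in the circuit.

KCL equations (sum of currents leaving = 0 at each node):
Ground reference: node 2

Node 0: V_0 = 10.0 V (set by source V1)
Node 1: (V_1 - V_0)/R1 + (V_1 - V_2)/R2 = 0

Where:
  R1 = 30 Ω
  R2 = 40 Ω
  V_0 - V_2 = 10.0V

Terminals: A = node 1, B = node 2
Nodal analysis, taking node 2 as the 0 V reference.
Source V1 fixes V_0 = 10 V.
KCL at each unknown node (sum of currents leaving = 0; resistances in Ω):
  Node 1: (V_1 - 10)/30 + (V_1 - 0)/40 = 0
Collecting terms: 0.05833 × V_1 = 0.3333  =>  V_1 = 5.714 V
Power in each resistor, P = (ΔV)²/R:
  P_R1 = (10 - 5.714)²/30 = 0.6122 W
  P_R2 = (5.714 - 0)²/40 = 0.8163 W
P_total = P_R1 + P_R2 = 1.429 W

Final answer: 1.429 W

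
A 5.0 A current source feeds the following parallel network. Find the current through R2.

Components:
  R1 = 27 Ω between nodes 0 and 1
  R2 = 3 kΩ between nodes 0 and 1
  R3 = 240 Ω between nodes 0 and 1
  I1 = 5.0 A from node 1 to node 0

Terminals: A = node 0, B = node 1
All resistors sit directly between nodes 0 and 1, so they are in parallel and share one voltage V; the full source current 5 A splits among them.
1/R_par = 1/27 + 1/3000 + 1/240 = 0.04154 S  =>  R_par = 24.07 Ω
V = I × R_par = 5 × 24.07 = 120.4 V
I_R2 = V/R2 = 120.4/3000 = 0.04012 A

Final answer: 0.04012 A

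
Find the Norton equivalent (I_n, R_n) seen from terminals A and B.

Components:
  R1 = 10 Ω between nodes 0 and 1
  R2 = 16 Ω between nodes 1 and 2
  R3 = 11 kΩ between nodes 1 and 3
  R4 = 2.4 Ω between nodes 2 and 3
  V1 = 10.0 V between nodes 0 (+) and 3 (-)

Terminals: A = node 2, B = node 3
Find the Thévenin equivalent first; then I_n = V_th/R_th and R_n = R_th.
Step 1 — V_th is the open-circuit voltage V_A - V_B (nothing connected across the terminals).
Nodal analysis, taking node 3 as the 0 V reference.
Source V1 fixes V_0 = 10 V.
KCL at each unknown node (sum of currents leaving = 0; resistances in Ω):
  Node 1: (V_1 - 10)/10 + (V_1 - V_2)/16 + (V_1 - 0)/11000 = 0
  Node 2: (V_2 - V_1)/16 + (V_2 - 0)/2.4 = 0
Collecting terms (coefficients in siemens):
  0.1626·V_1 - 0.0625·V_2 = 1
  0.4792·V_2 - 0.0625·V_1 = 0
Determinant D = (0.1626)(0.4792) - (-0.0625)(-0.0625) = 0.074
V_1 = [(1)(0.4792) - (-0.0625)(0)]/D = 6.475 V
V_2 = [(0.1626)(0) - (1)(-0.0625)]/D = 0.8446 V
V_th = V_2 - V_3 = 0.8446 - 0 = 0.8446 V
Step 2 — R_th: zero the source — replace V1 by a short circuit (node 3 merges into node 0) — and find the resistance seen between A (node 2) and B (node 0).
Reduce the network between node 2 (A) and node 0 (B) by series/parallel combination:
  Rp1 = R1 ‖ R3 (parallel, both between nodes 0 and 1) = 1/(1/10 + 1/11000) = 9.991 Ω
  Rs1 = R2 + Rp1 (series, joined only at node 1) = 16 + 9.991 = 25.99 Ω
  Rp2 = R4 ‖ Rs1 (parallel, both between nodes 0 and 2) = 1/(1/2.4 + 1/25.99) = 2.197 Ω
R_th = 2.197 Ω
I_n = V_th/R_th = 0.8446/2.197 = 0.3844 A, and R_n = R_th = 2.197 Ω

Final answer: I_n = 0.3844 A, R_n = 2.197 Ω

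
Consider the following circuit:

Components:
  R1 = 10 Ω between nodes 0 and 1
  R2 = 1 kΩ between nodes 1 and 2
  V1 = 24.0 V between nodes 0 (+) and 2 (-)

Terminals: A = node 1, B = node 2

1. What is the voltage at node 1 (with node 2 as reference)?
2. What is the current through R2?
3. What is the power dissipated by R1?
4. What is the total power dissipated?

Nodal analysis, taking node 2 as the 0 V reference.
Source V1 fixes V_0 = 24 V.
KCL at each unknown node (sum of currents leaving = 0; resistances in Ω):
  Node 1: (V_1 - 24)/10 + (V_1 - 0)/1000 = 0
Collecting terms: 0.101 × V_1 = 2.4  =>  V_1 = 23.76 V
Part 1:
  Read off the nodal solution: V_1 = 23.76 V
Part 2:
  I_R2 = (V_1 - V_2)/R2 = (23.76 - 0)/1000 = 0.02376 A
  Magnitude: I_R2 = 0.02376 A
Part 3:
  I_R1 = (V_0 - V_1)/R1 = (24 - 23.76)/10 = 0.02376 A
  P_R1 = I_R1² × R1 = (0.02376)² × 10 = 0.005647 W
Part 4:
  Power in each resistor, P = (ΔV)²/R:
    P_R1 = (24 - 23.76)²/10 = 0.005647 W
    P_R2 = (23.76 - 0)²/1000 = 0.5647 W
  P_total = P_R1 + P_R2 = 0.5703 W

Final answers:
1. V_1 = 23.76 V
2. I_R2 = 0.02376 A
3. P_R1 = 0.005647 W
4. P_total = 0.5703 W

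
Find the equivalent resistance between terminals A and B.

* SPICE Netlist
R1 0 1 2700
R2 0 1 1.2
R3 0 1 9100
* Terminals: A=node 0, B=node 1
Reduce the network between node 0 (A) and node 1 (B) by series/parallel combination:
  Rp1 = R1 ‖ R2 ‖ R3 (parallel, all between nodes 0 and 1) = 1/(1/2700 + 1/1.2 + 1/9100) = 1.199 Ω
R_eq = 1.199 Ω

Final answer: 1.199 Ω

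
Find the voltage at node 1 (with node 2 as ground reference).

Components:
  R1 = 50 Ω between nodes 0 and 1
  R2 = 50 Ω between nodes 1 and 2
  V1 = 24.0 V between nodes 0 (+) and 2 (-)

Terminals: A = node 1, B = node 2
Nodal analysis, taking node 2 as the 0 V reference.
Source V1 fixes V_0 = 24 V.
KCL at each unknown node (sum of currents leaving = 0; resistances in Ω):
  Node 1: (V_1 - 24)/50 + (V_1 - 0)/50 = 0
Collecting terms: 0.04 × V_1 = 0.48  =>  V_1 = 12 V
The requested potential is V_1 = 12 V.

Final answer: V_1 = 12 V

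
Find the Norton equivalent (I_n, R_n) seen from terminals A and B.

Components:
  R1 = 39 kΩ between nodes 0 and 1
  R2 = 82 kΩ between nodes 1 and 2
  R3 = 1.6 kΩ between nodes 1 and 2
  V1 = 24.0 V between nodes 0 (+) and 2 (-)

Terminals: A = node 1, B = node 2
Find the Thévenin equivalent first; then I_n = V_th/R_th and R_n = R_th.
Step 1 — V_th is the open-circuit voltage V_A - V_B (nothing connected across the terminals).
Nodal analysis, taking node 2 as the 0 V reference.
Source V1 fixes V_0 = 24 V.
KCL at each unknown node (sum of currents leaving = 0; resistances in Ω):
  Node 1: (V_1 - 24)/39000 + (V_1 - 0)/82000 + (V_1 - 0)/1600 = 0
Collecting terms: 0.0006628 × V_1 = 0.0006154  =>  V_1 = 0.9284 V
V_th = V_1 - V_2 = 0.9284 - 0 = 0.9284 V
Step 2 — R_th: zero the source — replace V1 by a short circuit (node 2 merges into node 0) — and find the resistance seen between A (node 1) and B (node 0).
Reduce the network between node 1 (A) and node 0 (B) by series/parallel combination:
  Rp1 = R1 ‖ R2 ‖ R3 (parallel, all between nodes 0 and 1) = 1/(1/39000 + 1/82000 + 1/1600) = 1509 Ω
R_th = 1.509 kΩ
I_n = V_th/R_th = 0.9284/1509 = 0.0006154 A, and R_n = R_th = 1.509 kΩ

Final answer: I_n = 0.0006154 A, R_n = 1.509 kΩ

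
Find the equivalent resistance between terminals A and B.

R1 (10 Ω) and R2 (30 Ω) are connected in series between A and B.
Reduce the network between node 0 (A) and node 2 (B) by series/parallel combination:
  Rs1 = R1 + R2 (series, joined only at node 1) = 10 + 30 = 40 Ω
R_eq = 40 Ω

Final answer: 40 Ω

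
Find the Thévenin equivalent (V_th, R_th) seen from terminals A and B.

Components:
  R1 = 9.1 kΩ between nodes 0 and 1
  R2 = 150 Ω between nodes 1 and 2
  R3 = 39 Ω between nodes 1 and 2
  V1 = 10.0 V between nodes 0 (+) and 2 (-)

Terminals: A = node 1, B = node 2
Step 1 — V_th is the open-circuit voltage V_A - V_B (nothing connected across the terminals).
Nodal analysis, taking node 2 as the 0 V reference.
Source V1 fixes V_0 = 10 V.
KCL at each unknown node (sum of currents leaving = 0; resistances in Ω):
  Node 1: (V_1 - 10)/9100 + (V_1 - 0)/150 + (V_1 - 0)/39 = 0
Collecting terms: 0.03242 × V_1 = 0.001099  =>  V_1 = 0.0339 V
V_th = V_1 - V_2 = 0.0339 - 0 = 0.0339 V
Step 2 — R_th: zero the source — replace V1 by a short circuit (node 2 merges into node 0) — and find the resistance seen between A (node 1) and B (node 0).
Reduce the network between node 1 (A) and node 0 (B) by series/parallel combination:
  Rp1 = R1 ‖ R2 ‖ R3 (parallel, all between nodes 0 and 1) = 1/(1/9100 + 1/150 + 1/39) = 30.85 Ω
R_th = 30.85 Ω

Final answer: V_th = 0.0339 V, R_th = 30.85 Ω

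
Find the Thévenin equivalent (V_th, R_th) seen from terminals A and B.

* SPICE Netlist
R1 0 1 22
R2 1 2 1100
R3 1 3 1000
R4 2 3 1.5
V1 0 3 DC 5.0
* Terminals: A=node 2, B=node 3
Step 1 — V_th is the open-circuit voltage V_A - V_B (nothing connected across the terminals).
Nodal analysis, taking node 3 as the 0 V reference.
Source V1 fixes V_0 = 5 V.
KCL at each unknown node (sum of currents leaving = 0; resistances in Ω):
  Node 1: (V_1 - 5)/22 + (V_1 - V_2)/1100 + (V_1 - 0)/1000 = 0
  Node 2: (V_2 - V_1)/1100 + (V_2 - 0)/1.5 = 0
Collecting terms (coefficients in siemens):
  0.04736·V_1 - 0.0009091·V_2 = 0.2273
  0.6676·V_2 - 0.0009091·V_1 = 0
Determinant D = (0.04736)(0.6676) - (-0.0009091)(-0.0009091) = 0.03162
V_1 = [(0.2273)(0.6676) - (-0.0009091)(0)]/D = 4.799 V
V_2 = [(0.04736)(0) - (0.2273)(-0.0009091)]/D = 0.006535 V
V_th = V_2 - V_3 = 0.006535 - 0 = 0.006535 V
Step 2 — R_th: zero the source — replace V1 by a short circuit (node 3 merges into node 0) — and find the resistance seen between A (node 2) and B (node 0).
Reduce the network between node 2 (A) and node 0 (B) by series/parallel combination:
  Rp1 = R1 ‖ R3 (parallel, both between nodes 0 and 1) = 1/(1/22 + 1/1000) = 21.53 Ω
  Rs1 = R2 + Rp1 (series, joined only at node 1) = 1100 + 21.53 = 1122 Ω
  Rp2 = R4 ‖ Rs1 (parallel, both between nodes 0 and 2) = 1/(1/1.5 + 1/1122) = 1.498 Ω
R_th = 1.498 Ω

Final answer: V_th = 0.006535 V, R_th = 1.498 Ω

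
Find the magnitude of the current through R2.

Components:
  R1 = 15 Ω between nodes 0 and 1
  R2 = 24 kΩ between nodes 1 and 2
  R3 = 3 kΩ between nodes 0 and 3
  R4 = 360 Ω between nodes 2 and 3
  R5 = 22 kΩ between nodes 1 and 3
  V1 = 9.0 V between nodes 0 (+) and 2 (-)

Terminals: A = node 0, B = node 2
Nodal analysis, taking node 2 as the 0 V reference.
Source V1 fixes V_0 = 9 V.
KCL at each unknown node (sum of currents leaving = 0; resistances in Ω):
  Node 1: (V_1 - 9)/15 + (V_1 - 0)/24000 + (V_1 - V_3)/22000 = 0
  Node 3: (V_3 - 9)/3000 + (V_3 - 0)/360 + (V_3 - V_1)/22000 = 0
Collecting terms (coefficients in siemens):
  0.06675·V_1 - 0.00004545·V_3 = 0.6
  0.003157·V_3 - 0.00004545·V_1 = 0.003
Determinant D = (0.06675)(0.003157) - (-0.00004545)(-0.00004545) = 0.0002107
V_1 = [(0.6)(0.003157) - (-0.00004545)(0.003)]/D = 8.989 V
V_3 = [(0.06675)(0.003) - (0.6)(-0.00004545)]/D = 1.08 V
I_R2 = (V_1 - V_2)/R2 = (8.989 - 0)/24000 = 0.0003745 A
|I_R2| = 0.0003745 A

Final answer: |I_R2| = 0.0003745 A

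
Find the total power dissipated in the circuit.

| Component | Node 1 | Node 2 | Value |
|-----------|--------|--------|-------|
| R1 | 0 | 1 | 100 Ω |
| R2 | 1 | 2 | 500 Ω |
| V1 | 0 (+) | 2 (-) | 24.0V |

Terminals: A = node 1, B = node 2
Nodal analysis, taking node 2 as the 0 V reference.
Source V1 fixes V_0 = 24 V.
KCL at each unknown node (sum of currents leaving = 0; resistances in Ω):
  Node 1: (V_1 - 24)/100 + (V_1 - 0)/500 = 0
Collecting terms: 0.012 × V_1 = 0.24  =>  V_1 = 20 V
Power in each resistor, P = (ΔV)²/R:
  P_R1 = (24 - 20)²/100 = 0.16 W
  P_R2 = (20 - 0)²/500 = 0.8 W
P_total = P_R1 + P_R2 = 0.96 W

Final answer: 0.96 W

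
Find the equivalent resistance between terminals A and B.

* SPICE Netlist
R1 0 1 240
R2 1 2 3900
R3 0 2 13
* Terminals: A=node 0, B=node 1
Reduce the network between node 0 (A) and node 1 (B) by series/parallel combination:
  Rs1 = R3 + R2 (series, joined only at node 2) = 13 + 3900 = 3913 Ω
  Rp1 = R1 ‖ Rs1 (parallel, both between nodes 0 and 1) = 1/(1/240 + 1/3913) = 226.1 Ω
R_eq = 226.1 Ω

Final answer: 226.1 Ω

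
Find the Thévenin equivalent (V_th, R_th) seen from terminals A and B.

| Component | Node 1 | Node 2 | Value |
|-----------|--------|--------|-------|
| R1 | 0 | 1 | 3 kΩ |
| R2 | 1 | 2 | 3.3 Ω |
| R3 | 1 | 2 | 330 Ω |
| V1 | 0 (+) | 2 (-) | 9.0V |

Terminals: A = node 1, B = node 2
Step 1 — V_th is the open-circuit voltage V_A - V_B (nothing connected across the terminals).
Nodal analysis, taking node 2 as the 0 V reference.
Source V1 fixes V_0 = 9 V.
KCL at each unknown node (sum of currents leaving = 0; resistances in Ω):
  Node 1: (V_1 - 9)/3000 + (V_1 - 0)/3.3 + (V_1 - 0)/330 = 0
Collecting terms: 0.3064 × V_1 = 0.003  =>  V_1 = 0.009791 V
V_th = V_1 - V_2 = 0.009791 - 0 = 0.009791 V
Step 2 — R_th: zero the source — replace V1 by a short circuit (node 2 merges into node 0) — and find the resistance seen between A (node 1) and B (node 0).
Reduce the network between node 1 (A) and node 0 (B) by series/parallel combination:
  Rp1 = R1 ‖ R2 ‖ R3 (parallel, all between nodes 0 and 1) = 1/(1/3000 + 1/3.3 + 1/330) = 3.264 Ω
R_th = 3.264 Ω

Final answer: V_th = 0.009791 V, R_th = 3.264 Ω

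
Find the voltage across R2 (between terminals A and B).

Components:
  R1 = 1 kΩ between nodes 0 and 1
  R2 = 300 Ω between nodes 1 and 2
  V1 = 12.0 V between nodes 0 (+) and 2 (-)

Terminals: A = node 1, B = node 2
R1 and R2 are in series across V1 (node 0 → node 1 → node 2), and the output A–B is taken across R2, so this is a voltage divider.
Series current: I = V1/(R1 + R2) = 12/(1000 + 300) = 12/1300 = 0.009231 A
V_R2 = I × R2 = V1 × R2/(R1 + R2) = 12 × 300/1300 = 2.769 V

Final answer: 2.769 V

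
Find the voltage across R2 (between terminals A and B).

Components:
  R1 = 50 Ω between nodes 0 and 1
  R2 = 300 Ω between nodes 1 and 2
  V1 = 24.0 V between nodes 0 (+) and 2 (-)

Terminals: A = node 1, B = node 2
R1 and R2 are in series across V1 (node 0 → node 1 → node 2), and the output A–B is taken across R2, so this is a voltage divider.
Series current: I = V1/(R1 + R2) = 24/(50 + 300) = 24/350 = 0.06857 A
V_R2 = I × R2 = V1 × R2/(R1 + R2) = 24 × 300/350 = 20.57 V

Final answer: 20.57 V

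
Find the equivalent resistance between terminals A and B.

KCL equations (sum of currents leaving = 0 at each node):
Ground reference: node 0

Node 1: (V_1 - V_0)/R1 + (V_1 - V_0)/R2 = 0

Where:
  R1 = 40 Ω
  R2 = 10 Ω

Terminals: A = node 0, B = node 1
Reduce the network between node 0 (A) and node 1 (B) by series/parallel combination:
  Rp1 = R1 ‖ R2 (parallel, both between nodes 0 and 1) = 1/(1/40 + 1/10) = 8 Ω
R_eq = 8 Ω

Final answer: 8 Ω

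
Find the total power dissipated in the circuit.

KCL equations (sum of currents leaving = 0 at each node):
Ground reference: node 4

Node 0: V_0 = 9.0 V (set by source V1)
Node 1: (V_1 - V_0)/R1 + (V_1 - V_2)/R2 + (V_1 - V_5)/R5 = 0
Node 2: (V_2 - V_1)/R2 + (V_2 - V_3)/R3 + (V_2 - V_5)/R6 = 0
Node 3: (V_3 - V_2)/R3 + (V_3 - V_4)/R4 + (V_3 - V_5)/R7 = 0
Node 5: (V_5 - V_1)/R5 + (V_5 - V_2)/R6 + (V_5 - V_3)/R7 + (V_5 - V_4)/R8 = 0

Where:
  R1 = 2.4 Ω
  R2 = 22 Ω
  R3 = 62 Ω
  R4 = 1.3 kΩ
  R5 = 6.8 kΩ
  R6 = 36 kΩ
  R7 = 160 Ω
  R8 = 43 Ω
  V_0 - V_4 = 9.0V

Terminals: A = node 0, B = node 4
Nodal analysis, taking node 4 as the 0 V reference.
Source V1 fixes V_0 = 9 V.
KCL at each unknown node (sum of currents leaving = 0; resistances in Ω):
  Node 1: (V_1 - 9)/2.4 + (V_1 - V_2)/22 + (V_1 - V_5)/6800 = 0
  Node 2: (V_2 - V_1)/22 + (V_2 - V_3)/62 + (V_2 - V_5)/36000 = 0
  Node 3: (V_3 - V_2)/62 + (V_3 - 0)/1300 + (V_3 - V_5)/160 = 0
  Node 5: (V_5 - V_1)/6800 + (V_5 - V_2)/36000 + (V_5 - V_3)/160 + (V_5 - 0)/43 = 0
Collecting terms (coefficients in siemens):
  0.4623·V_1 - 0.04545·V_2 - 0.0001471·V_5 = 3.75
  0.06161·V_2 - 0.04545·V_1 - 0.01613·V_3 - 0.00002778·V_5 = 0
  0.02315·V_3 - 0.01613·V_2 - 0.00625·V_5 = 0
  0.02968·V_5 - 0.0001471·V_1 - 0.00002778·V_2 - 0.00625·V_3 = 0
Solving these 4 simultaneous equations (Gaussian elimination) gives:
  V_1 = 8.915 V, V_2 = 8.16 V, V_3 = 6.043 V, V_5 = 1.324 V
Power in each resistor, P = (ΔV)²/R:
  P_R1 = (9 - 8.915)²/2.4 = 0.003015 W
  P_R2 = (8.915 - 8.16)²/22 = 0.02593 W
  P_R3 = (8.16 - 6.043)²/62 = 0.07226 W
  P_R4 = (6.043 - 0)²/1300 = 0.02809 W
  P_R5 = (8.915 - 1.324)²/6800 = 0.008473 W
  P_R6 = (8.16 - 1.324)²/36000 = 0.001298 W
  P_R7 = (6.043 - 1.324)²/160 = 0.1392 W
  P_R8 = (0 - 1.324)²/43 = 0.04079 W
P_total = P_R1 + P_R2 + P_R3 + P_R4 + P_R5 + P_R6 + P_R7 + P_R8 = 0.319 W

Final answer: 0.319 W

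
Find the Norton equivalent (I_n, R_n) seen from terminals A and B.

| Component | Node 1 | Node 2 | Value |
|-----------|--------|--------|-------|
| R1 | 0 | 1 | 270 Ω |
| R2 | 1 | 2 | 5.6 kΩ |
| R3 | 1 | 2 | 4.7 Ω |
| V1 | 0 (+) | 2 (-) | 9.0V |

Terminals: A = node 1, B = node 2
Find the Thévenin equivalent first; then I_n = V_th/R_th and R_n = R_th.
Step 1 — V_th is the open-circuit voltage V_A - V_B (nothing connected across the terminals).
Nodal analysis, taking node 2 as the 0 V reference.
Source V1 fixes V_0 = 9 V.
KCL at each unknown node (sum of currents leaving = 0; resistances in Ω):
  Node 1: (V_1 - 9)/270 + (V_1 - 0)/5600 + (V_1 - 0)/4.7 = 0
Collecting terms: 0.2166 × V_1 = 0.03333  =>  V_1 = 0.1539 V
V_th = V_1 - V_2 = 0.1539 - 0 = 0.1539 V
Step 2 — R_th: zero the source — replace V1 by a short circuit (node 2 merges into node 0) — and find the resistance seen between A (node 1) and B (node 0).
Reduce the network between node 1 (A) and node 0 (B) by series/parallel combination:
  Rp1 = R1 ‖ R2 ‖ R3 (parallel, all between nodes 0 and 1) = 1/(1/270 + 1/5600 + 1/4.7) = 4.616 Ω
R_th = 4.616 Ω
I_n = V_th/R_th = 0.1539/4.616 = 0.03333 A, and R_n = R_th = 4.616 Ω

Final answer: I_n = 0.03333 A, R_n = 4.616 Ω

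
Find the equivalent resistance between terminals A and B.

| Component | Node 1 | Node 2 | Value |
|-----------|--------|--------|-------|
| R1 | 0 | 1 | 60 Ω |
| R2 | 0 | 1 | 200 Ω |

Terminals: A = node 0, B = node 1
Reduce the network between node 0 (A) and node 1 (B) by series/parallel combination:
  Rp1 = R1 ‖ R2 (parallel, both between nodes 0 and 1) = 1/(1/60 + 1/200) = 46.15 Ω
R_eq = 46.15 Ω

Final answer: 46.15 Ω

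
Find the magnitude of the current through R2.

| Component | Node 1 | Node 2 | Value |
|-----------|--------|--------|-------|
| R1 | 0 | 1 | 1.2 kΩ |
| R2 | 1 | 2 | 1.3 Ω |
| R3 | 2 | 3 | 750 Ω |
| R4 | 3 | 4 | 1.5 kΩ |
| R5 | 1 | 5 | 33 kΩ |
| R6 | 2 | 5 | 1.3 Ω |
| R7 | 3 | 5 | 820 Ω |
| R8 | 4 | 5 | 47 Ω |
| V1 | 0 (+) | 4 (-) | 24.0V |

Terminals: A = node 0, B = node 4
Nodal analysis, taking node 4 as the 0 V reference.
Source V1 fixes V_0 = 24 V.
KCL at each unknown node (sum of currents leaving = 0; resistances in Ω):
  Node 1: (V_1 - 24)/1200 + (V_1 - V_2)/1.3 + (V_1 - V_5)/33000 = 0
  Node 2: (V_2 - V_1)/1.3 + (V_2 - V_3)/750 + (V_2 - V_5)/1.3 = 0
  Node 3: (V_3 - V_2)/750 + (V_3 - 0)/1500 + (V_3 - V_5)/820 = 0
  Node 5: (V_5 - V_1)/33000 + (V_5 - V_2)/1.3 + (V_5 - V_3)/820 + (V_5 - 0)/47 = 0
Collecting terms (coefficients in siemens):
  0.7701·V_1 - 0.7692·V_2 - 0.0000303·V_5 = 0.02
  1.54·V_2 - 0.7692·V_1 - 0.001333·V_3 - 0.7692·V_5 = 0
  0.00322·V_3 - 0.001333·V_2 - 0.00122·V_5 = 0
  0.7918·V_5 - 0.0000303·V_1 - 0.7692·V_2 - 0.00122·V_3 = 0
Solving these 4 simultaneous equations (Gaussian elimination) gives:
  V_1 = 0.931 V, V_2 = 0.906 V, V_3 = 0.709 V, V_5 = 0.8813 V
I_R2 = (V_1 - V_2)/R2 = (0.931 - 0.906)/1.3 = 0.01922 A
|I_R2| = 0.01922 A

Final answer: |I_R2| = 0.01922 A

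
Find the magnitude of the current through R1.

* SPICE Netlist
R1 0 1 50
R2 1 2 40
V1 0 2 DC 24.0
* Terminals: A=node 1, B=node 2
Nodal analysis, taking node 2 as the 0 V reference.
Source V1 fixes V_0 = 24 V.
KCL at each unknown node (sum of currents leaving = 0; resistances in Ω):
  Node 1: (V_1 - 24)/50 + (V_1 - 0)/40 = 0
Collecting terms: 0.045 × V_1 = 0.48  =>  V_1 = 10.67 V
I_R1 = (V_0 - V_1)/R1 = (24 - 10.67)/50 = 0.2667 A
|I_R1| = 0.2667 A

Final answer: |I_R1| = 0.2667 A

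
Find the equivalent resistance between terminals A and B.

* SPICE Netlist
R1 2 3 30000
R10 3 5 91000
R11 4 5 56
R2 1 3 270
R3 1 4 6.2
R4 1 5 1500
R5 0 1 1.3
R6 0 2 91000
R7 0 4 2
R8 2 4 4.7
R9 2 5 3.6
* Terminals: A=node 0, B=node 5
The network is not a plain series/parallel combination. Inject a 1 A test current into terminal A (node 0) and return it from terminal B (node 5); then R_eq = V_A / (1 A).
Nodal analysis, taking node 5 as the 0 V reference.
Current source I_test pushes 1 A into node 0 and draws it out of node 5.
KCL at each unknown node (sum of currents leaving = 0; resistances in Ω):
  Node 0: (V_0 - V_1)/1.3 + (V_0 - V_2)/91000 + (V_0 - V_4)/2 - 1 = 0
  Node 1: (V_1 - V_0)/1.3 + (V_1 - V_3)/270 + (V_1 - V_4)/6.2 + (V_1 - 0)/1500 = 0
  Node 2: (V_2 - V_0)/91000 + (V_2 - V_3)/30000 + (V_2 - V_4)/4.7 + (V_2 - 0)/3.6 = 0
  Node 3: (V_3 - V_1)/270 + (V_3 - V_2)/30000 + (V_3 - 0)/91000 = 0
  Node 4: (V_4 - V_0)/2 + (V_4 - V_1)/6.2 + (V_4 - V_2)/4.7 + (V_4 - 0)/56 = 0
Collecting terms (coefficients in siemens):
  1.269·V_0 - 0.7692·V_1 - 0.00001099·V_2 - 0.5·V_4 = 1
  0.9349·V_1 - 0.7692·V_0 - 0.003704·V_3 - 0.1613·V_4 = 0
  0.4906·V_2 - 0.00001099·V_0 - 0.00003333·V_3 - 0.2128·V_4 = 0
  0.003748·V_3 - 0.003704·V_1 - 0.00003333·V_2 = 0
  0.8919·V_4 - 0.5·V_0 - 0.1613·V_1 - 0.2128·V_2 = 0
Solving these 5 simultaneous equations (Gaussian elimination) gives:
  V_0 = 8.757 V, V_1 = 8.479 V, V_2 = 3.117 V, V_3 = 8.406 V
  V_4 = 7.186 V
R_eq = V_0 / 1 A = 8.757 Ω

Final answer: 8.757 Ω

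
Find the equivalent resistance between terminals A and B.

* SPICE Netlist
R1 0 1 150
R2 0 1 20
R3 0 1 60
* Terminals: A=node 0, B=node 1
Reduce the network between node 0 (A) and node 1 (B) by series/parallel combination:
  Rp1 = R1 ‖ R2 ‖ R3 (parallel, all between nodes 0 and 1) = 1/(1/150 + 1/20 + 1/60) = 13.64 Ω
R_eq = 13.64 Ω

Final answer: 13.64 Ω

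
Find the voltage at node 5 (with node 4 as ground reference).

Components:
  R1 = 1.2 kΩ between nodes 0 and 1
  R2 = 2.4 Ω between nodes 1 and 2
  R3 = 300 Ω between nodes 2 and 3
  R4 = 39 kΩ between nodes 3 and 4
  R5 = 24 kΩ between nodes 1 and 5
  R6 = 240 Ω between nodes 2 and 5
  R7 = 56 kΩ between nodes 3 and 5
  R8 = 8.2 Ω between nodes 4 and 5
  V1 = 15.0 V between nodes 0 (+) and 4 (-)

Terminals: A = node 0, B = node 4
Nodal analysis, taking node 4 as the 0 V reference.
Source V1 fixes V_0 = 15 V.
KCL at each unknown node (sum of currents leaving = 0; resistances in Ω):
  Node 1: (V_1 - 15)/1200 + (V_1 - V_2)/2.4 + (V_1 - V_5)/24000 = 0
  Node 2: (V_2 - V_1)/2.4 + (V_2 - V_3)/300 + (V_2 - V_5)/240 = 0
  Node 3: (V_3 - V_2)/300 + (V_3 - 0)/39000 + (V_3 - V_5)/56000 = 0
  Node 5: (V_5 - V_1)/24000 + (V_5 - V_2)/240 + (V_5 - V_3)/56000 + (V_5 - 0)/8.2 = 0
Collecting terms (coefficients in siemens):
  0.4175·V_1 - 0.4167·V_2 - 0.00004167·V_5 = 0.0125
  0.4242·V_2 - 0.4167·V_1 - 0.003333·V_3 - 0.004167·V_5 = 0
  0.003377·V_3 - 0.003333·V_2 - 0.00001786·V_5 = 0
  0.1262·V_5 - 0.00004167·V_1 - 0.004167·V_2 - 0.00001786·V_3 = 0
Solving these 4 simultaneous equations (Gaussian elimination) gives:
  V_1 = 2.549 V, V_2 = 2.524 V, V_3 = 2.492 V, V_5 = 0.08456 V
The requested potential is V_5 = 0.08456 V.

Final answer: V_5 = 0.08456 V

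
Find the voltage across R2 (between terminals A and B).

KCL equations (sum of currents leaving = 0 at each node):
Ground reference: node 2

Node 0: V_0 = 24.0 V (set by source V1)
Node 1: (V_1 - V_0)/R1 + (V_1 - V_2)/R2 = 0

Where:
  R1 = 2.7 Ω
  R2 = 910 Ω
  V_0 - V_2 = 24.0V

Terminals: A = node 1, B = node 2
R1 and R2 are in series across V1 (node 0 → node 1 → node 2), and the output A–B is taken across R2, so this is a voltage divider.
Series current: I = V1/(R1 + R2) = 24/(2.7 + 910) = 24/912.7 = 0.0263 A
V_R2 = I × R2 = V1 × R2/(R1 + R2) = 24 × 910/912.7 = 23.93 V

Final answer: 23.93 V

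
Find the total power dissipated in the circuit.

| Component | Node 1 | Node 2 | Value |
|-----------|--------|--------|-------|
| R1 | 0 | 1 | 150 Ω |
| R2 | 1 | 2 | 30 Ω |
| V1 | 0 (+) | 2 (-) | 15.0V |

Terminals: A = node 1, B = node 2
Nodal analysis, taking node 2 as the 0 V reference.
Source V1 fixes V_0 = 15 V.
KCL at each unknown node (sum of currents leaving = 0; resistances in Ω):
  Node 1: (V_1 - 15)/150 + (V_1 - 0)/30 = 0
Collecting terms: 0.04 × V_1 = 0.1  =>  V_1 = 2.5 V
Power in each resistor, P = (ΔV)²/R:
  P_R1 = (15 - 2.5)²/150 = 1.042 W
  P_R2 = (2.5 - 0)²/30 = 0.2083 W
P_total = P_R1 + P_R2 = 1.25 W

Final answer: 1.25 W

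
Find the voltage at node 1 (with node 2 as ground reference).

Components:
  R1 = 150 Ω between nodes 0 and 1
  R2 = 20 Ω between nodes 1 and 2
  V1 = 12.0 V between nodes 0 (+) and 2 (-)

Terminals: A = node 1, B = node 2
Nodal analysis, taking node 2 as the 0 V reference.
Source V1 fixes V_0 = 12 V.
KCL at each unknown node (sum of currents leaving = 0; resistances in Ω):
  Node 1: (V_1 - 12)/150 + (V_1 - 0)/20 = 0
Collecting terms: 0.05667 × V_1 = 0.08  =>  V_1 = 1.412 V
The requested potential is V_1 = 1.412 V.

Final answer: V_1 = 1.412 V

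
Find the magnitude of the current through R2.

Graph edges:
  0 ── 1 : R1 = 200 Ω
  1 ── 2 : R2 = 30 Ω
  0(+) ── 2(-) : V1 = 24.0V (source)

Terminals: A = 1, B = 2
Nodal analysis, taking node 2 as the 0 V reference.
Source V1 fixes V_0 = 24 V.
KCL at each unknown node (sum of currents leaving = 0; resistances in Ω):
  Node 1: (V_1 - 24)/200 + (V_1 - 0)/30 = 0
Collecting terms: 0.03833 × V_1 = 0.12  =>  V_1 = 3.13 V
I_R2 = (V_1 - V_2)/R2 = (3.13 - 0)/30 = 0.1043 A
|I_R2| = 0.1043 A

Final answer: |I_R2| = 0.1043 A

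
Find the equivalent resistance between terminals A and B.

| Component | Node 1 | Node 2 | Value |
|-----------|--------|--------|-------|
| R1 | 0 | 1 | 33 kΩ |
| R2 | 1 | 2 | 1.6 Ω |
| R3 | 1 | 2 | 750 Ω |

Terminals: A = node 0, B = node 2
Reduce the network between node 0 (A) and node 2 (B) by series/parallel combination:
  Rp1 = R2 ‖ R3 (parallel, both between nodes 1 and 2) = 1/(1/1.6 + 1/750) = 1.597 Ω
  Rs1 = R1 + Rp1 (series, joined only at node 1) = 33000 + 1.597 = 33000 Ω
R_eq = 33 kΩ

Final answer: 33 kΩ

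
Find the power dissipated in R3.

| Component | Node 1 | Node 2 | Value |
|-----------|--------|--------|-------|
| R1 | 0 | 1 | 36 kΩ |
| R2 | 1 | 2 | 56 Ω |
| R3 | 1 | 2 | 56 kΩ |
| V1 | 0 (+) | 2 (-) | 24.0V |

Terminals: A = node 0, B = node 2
Nodal analysis, taking node 2 as the 0 V reference.
Source V1 fixes V_0 = 24 V.
KCL at each unknown node (sum of currents leaving = 0; resistances in Ω):
  Node 1: (V_1 - 24)/36000 + (V_1 - 0)/56 + (V_1 - 0)/56000 = 0
Collecting terms: 0.0179 × V_1 = 0.0006667  =>  V_1 = 0.03724 V
I_R3 = (V_1 - V_2)/R3 = (0.03724 - 0)/56000 = 0.000000665 A
P_R3 = I_R3² × R3 = (0.000000665)² × 56000 = 0.00000002476 W

Final answer: 2.476e-08 W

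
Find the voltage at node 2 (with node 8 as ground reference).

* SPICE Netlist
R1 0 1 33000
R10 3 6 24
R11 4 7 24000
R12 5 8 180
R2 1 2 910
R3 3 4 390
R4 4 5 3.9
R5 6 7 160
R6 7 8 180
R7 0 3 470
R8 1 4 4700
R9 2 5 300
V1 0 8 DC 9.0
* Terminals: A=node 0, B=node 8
Nodal analysis, taking node 8 as the 0 V reference.
Source V1 fixes V_0 = 9 V.
KCL at each unknown node (sum of currents leaving = 0; resistances in Ω):
  Node 1: (V_1 - 9)/33000 + (V_1 - V_2)/910 + (V_1 - V_4)/4700 = 0
  Node 2: (V_2 - V_1)/910 + (V_2 - V_5)/300 = 0
  Node 3: (V_3 - V_4)/390 + (V_3 - 9)/470 + (V_3 - V_6)/24 = 0
  Node 4: (V_4 - V_3)/390 + (V_4 - V_5)/3.9 + (V_4 - V_1)/4700 + (V_4 - V_7)/24000 = 0
  Node 5: (V_5 - V_4)/3.9 + (V_5 - V_2)/300 + (V_5 - 0)/180 = 0
  Node 6: (V_6 - V_7)/160 + (V_6 - V_3)/24 = 0
  Node 7: (V_7 - V_6)/160 + (V_7 - 0)/180 + (V_7 - V_4)/24000 = 0
Collecting terms (coefficients in siemens):
  0.001342·V_1 - 0.001099·V_2 - 0.0002128·V_4 = 0.0002727
  0.004432·V_2 - 0.001099·V_1 - 0.003333·V_5 = 0
  0.04636·V_3 - 0.002564·V_4 - 0.04167·V_6 = 0.01915
  0.2592·V_4 - 0.0002128·V_1 - 0.002564·V_3 - 0.2564·V_5 - 0.00004167·V_7 = 0
  0.2653·V_5 - 0.003333·V_2 - 0.2564·V_4 = 0
  0.04792·V_6 - 0.04167·V_3 - 0.00625·V_7 = 0
  0.01185·V_7 - 0.00004167·V_4 - 0.00625·V_6 = 0
Solving these 7 simultaneous equations (Gaussian elimination) gives:
  V_1 = 1.175 V, V_2 = 1 V, V_3 = 2.905 V, V_4 = 0.9623 V
  V_5 = 0.9426 V, V_6 = 2.713 V, V_7 = 1.435 V
The requested potential is V_2 = 1 V.

Final answer: V_2 = 1 V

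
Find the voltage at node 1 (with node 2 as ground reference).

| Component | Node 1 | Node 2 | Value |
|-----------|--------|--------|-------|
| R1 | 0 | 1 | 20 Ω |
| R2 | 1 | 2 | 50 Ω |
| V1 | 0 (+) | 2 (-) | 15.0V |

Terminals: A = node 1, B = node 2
Nodal analysis, taking node 2 as the 0 V reference.
Source V1 fixes V_0 = 15 V.
KCL at each unknown node (sum of currents leaving = 0; resistances in Ω):
  Node 1: (V_1 - 15)/20 + (V_1 - 0)/50 = 0
Collecting terms: 0.07 × V_1 = 0.75  =>  V_1 = 10.71 V
The requested potential is V_1 = 10.71 V.

Final answer: V_1 = 10.71 V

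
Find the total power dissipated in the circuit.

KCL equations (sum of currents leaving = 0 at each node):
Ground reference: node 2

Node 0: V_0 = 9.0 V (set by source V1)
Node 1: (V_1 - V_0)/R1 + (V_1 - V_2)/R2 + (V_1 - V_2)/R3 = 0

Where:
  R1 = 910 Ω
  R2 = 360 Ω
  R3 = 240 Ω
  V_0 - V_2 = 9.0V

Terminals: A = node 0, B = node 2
Nodal analysis, taking node 2 as the 0 V reference.
Source V1 fixes V_0 = 9 V.
KCL at each unknown node (sum of currents leaving = 0; resistances in Ω):
  Node 1: (V_1 - 9)/910 + (V_1 - 0)/360 + (V_1 - 0)/240 = 0
Collecting terms: 0.008043 × V_1 = 0.00989  =>  V_1 = 1.23 V
Power in each resistor, P = (ΔV)²/R:
  P_R1 = (9 - 1.23)²/910 = 0.06635 W
  P_R2 = (1.23 - 0)²/360 = 0.0042 W
  P_R3 = (1.23 - 0)²/240 = 0.0063 W
P_total = P_R1 + P_R2 + P_R3 = 0.07685 W

Final answer: 0.07685 W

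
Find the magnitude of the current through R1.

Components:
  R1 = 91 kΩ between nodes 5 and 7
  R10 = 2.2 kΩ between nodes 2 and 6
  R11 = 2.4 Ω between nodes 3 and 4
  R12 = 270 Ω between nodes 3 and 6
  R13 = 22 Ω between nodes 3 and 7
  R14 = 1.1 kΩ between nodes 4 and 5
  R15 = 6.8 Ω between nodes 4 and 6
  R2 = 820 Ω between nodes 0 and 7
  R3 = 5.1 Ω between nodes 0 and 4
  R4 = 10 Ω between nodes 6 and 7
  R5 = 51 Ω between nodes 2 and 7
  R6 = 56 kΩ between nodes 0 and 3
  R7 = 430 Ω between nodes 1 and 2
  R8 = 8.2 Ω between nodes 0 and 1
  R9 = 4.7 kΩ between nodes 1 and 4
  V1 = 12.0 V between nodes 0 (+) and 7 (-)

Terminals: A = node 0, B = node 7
Nodal analysis, taking node 7 as the 0 V reference.
Source V1 fixes V_0 = 12 V.
KCL at each unknown node (sum of currents leaving = 0; resistances in Ω):
  Node 1: (V_1 - V_2)/430 + (V_1 - 12)/8.2 + (V_1 - V_4)/4700 = 0
  Node 2: (V_2 - 0)/51 + (V_2 - V_1)/430 + (V_2 - V_6)/2200 = 0
  Node 3: (V_3 - 12)/56000 + (V_3 - V_4)/2.4 + (V_3 - V_6)/270 + (V_3 - 0)/22 = 0
  Node 4: (V_4 - 12)/5.1 + (V_4 - V_1)/4700 + (V_4 - V_3)/2.4 + (V_4 - V_5)/1100 + (V_4 - V_6)/6.8 = 0
  Node 5: (V_5 - 0)/91000 + (V_5 - V_4)/1100 = 0
  Node 6: (V_6 - 0)/10 + (V_6 - V_2)/2200 + (V_6 - V_3)/270 + (V_6 - V_4)/6.8 = 0
Collecting terms (coefficients in siemens):
  0.1245·V_1 - 0.002326·V_2 - 0.0002128·V_4 = 1.463
  0.02239·V_2 - 0.002326·V_1 - 0.0004545·V_6 = 0
  0.4658·V_3 - 0.4167·V_4 - 0.003704·V_6 = 0.0002143
  0.7609·V_4 - 0.0002128·V_1 - 0.4167·V_3 - 0.0009091·V_5 - 0.1471·V_6 = 2.353
  0.0009201·V_5 - 0.0009091·V_4 = 0
  0.2512·V_6 - 0.0004545·V_2 - 0.003704·V_3 - 0.1471·V_4 = 0
Solving these 6 simultaneous equations (Gaussian elimination) gives:
  V_1 = 11.79 V, V_2 = 1.321 V, V_3 = 7.126 V, V_4 = 7.924 V
  V_5 = 7.829 V, V_6 = 4.746 V
I_R1 = (V_5 - V_7)/R1 = (7.829 - 0)/91000 = 0.00008604 A
|I_R1| = 0.00008604 A

Final answer: |I_R1| = 8.604e-05 A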